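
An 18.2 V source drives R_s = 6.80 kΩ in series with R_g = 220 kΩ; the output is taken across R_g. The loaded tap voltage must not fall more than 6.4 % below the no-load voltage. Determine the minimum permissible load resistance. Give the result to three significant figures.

R_L(min) ≈ 96.5 kΩ

Output resistance R_th = R_s‖R_g = (6.80 × 220)/226.8 = 6.596 kΩ.
The fractional drop is R_th/(R_th + R_L); requiring this ≤ 0.0640 gives R_L ≥ R_th(1/0.0640 − 1) = 6.596 × 14.62 = 96.5 kΩ.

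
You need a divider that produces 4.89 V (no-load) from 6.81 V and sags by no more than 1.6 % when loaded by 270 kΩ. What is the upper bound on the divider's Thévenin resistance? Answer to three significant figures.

R_th ≤ 4.39 kΩ

Loading drop = R_th/(R_th + R_L) ≤ 0.0160, so R_th ≤ R_L · ε/(1−ε) = 270 kΩ × 0.0160/0.9840 = 4.39 kΩ.
(Any R1, R2 with R2/(R1+R2) = 0.718 and R1‖R2 ≤ 4.39 kΩ will meet the spec.)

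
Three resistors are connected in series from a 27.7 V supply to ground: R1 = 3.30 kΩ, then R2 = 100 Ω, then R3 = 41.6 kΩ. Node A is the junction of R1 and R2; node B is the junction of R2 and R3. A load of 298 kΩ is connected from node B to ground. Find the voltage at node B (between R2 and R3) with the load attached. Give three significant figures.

V ≈ 25.3 V

At node B, R3 is in parallel with the load: R3‖R_L = 36500 Ω.
Below node A the resistance is R2 + (R3‖R_L) = 36600 Ω, so V_A = 27.7 × 36600/39900 = 25.41 V.
Then V_B = V_A × (R3‖R_L)/(R2 + R3‖R_L) = 25.41 × 36500/36600 = 25.3 V.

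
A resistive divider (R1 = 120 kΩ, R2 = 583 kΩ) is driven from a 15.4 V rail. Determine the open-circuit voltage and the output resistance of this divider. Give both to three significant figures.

V_th = 12.8 V, R_th = 99.5 kΩ

V_th is the open-circuit tap voltage: 15.4 × 583/(120 + 583) = 12.8 V.
With the supply zeroed, R1 and R2 appear in parallel from the tap: R_th = R1‖R2 = (120 × 583)/703.0 = 99.5 kΩ.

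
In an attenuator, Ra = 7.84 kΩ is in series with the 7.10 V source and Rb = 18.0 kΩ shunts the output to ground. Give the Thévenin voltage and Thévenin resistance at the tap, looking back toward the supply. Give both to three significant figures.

V_th is the open-circuit tap voltage: 7.10 × 18.0/(7.84 + 18.0) = 4.95 V.
With the supply zeroed, Ra and Rb appear in parallel from the tap: R_th = Ra‖Rb = (7.84 × 18.0)/25.84 = 5.46 kΩ.

V_th = 4.95 V, R_th = 5.46 kΩ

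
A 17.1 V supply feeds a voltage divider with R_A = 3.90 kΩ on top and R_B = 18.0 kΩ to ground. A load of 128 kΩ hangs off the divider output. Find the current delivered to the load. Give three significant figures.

I_L ≈ 0.107 mA

R_B‖R_L = 15.78 kΩ; V_out = 17.1 × 15.78/19.68 = 13.71 V.
I_L = V_out / R_L = 13.71 / 128 kΩ = 0.107 mA.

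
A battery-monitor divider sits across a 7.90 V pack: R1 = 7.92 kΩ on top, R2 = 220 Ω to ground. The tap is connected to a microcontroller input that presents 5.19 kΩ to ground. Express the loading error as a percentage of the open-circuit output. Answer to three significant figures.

3.96 %

The divider's output (Thévenin) resistance is R1‖R2 = 214.1 Ω.
Fractional drop under load = R_th/(R_th + R_L) = 214.1 / (214.1 + 5190) = 0.03961.
So the output falls by 3.96 %.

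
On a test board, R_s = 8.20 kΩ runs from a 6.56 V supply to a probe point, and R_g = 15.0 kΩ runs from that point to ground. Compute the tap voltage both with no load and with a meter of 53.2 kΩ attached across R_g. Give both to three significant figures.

Open-circuit: V = 6.56 × 15.0/(8.20 + 15.0) = 4.24 V.
With the load, R_g becomes R_g‖R_L = 11.70 kΩ, so V = 6.56 × 11.70/19.90 = 3.86 V.

Unloaded: 4.24 V; loaded: 3.86 V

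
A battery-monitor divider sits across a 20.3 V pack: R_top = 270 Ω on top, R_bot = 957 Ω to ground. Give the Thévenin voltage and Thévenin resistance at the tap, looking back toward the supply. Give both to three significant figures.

V_th = 15.8 V, R_th = 211 Ω

V_th is the open-circuit tap voltage: 20.3 × 957/(270 + 957) = 15.8 V.
With the supply zeroed, R_top and R_bot appear in parallel from the tap: R_th = R_top‖R_bot = (270 × 957)/1227 = 211 Ω.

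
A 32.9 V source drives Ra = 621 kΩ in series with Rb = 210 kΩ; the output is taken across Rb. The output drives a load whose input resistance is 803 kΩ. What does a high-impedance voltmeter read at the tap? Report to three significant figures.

V_out ≈ 6.95 V

The load sits in parallel with Rb: Rb‖R_L = (210 × 803) / (210 + 803) = 166.5 kΩ.
V_out = 32.9 × 166.5 / (621 + 166.5) = 32.9 × 166.5/787.5 = 6.95 V.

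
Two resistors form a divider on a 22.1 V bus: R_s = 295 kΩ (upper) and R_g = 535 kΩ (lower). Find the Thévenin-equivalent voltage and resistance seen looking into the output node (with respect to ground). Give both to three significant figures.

V_th = 14.2 V, R_th = 190 kΩ

V_th is the open-circuit tap voltage: 22.1 × 535/(295 + 535) = 14.2 V.
With the supply zeroed, R_s and R_g appear in parallel from the tap: R_th = R_s‖R_g = (295 × 535)/830.0 = 190 kΩ.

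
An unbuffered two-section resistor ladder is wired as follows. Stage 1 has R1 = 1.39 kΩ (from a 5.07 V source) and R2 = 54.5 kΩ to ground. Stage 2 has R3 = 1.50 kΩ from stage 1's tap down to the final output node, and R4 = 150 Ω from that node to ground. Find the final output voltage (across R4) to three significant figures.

V_out ≈ 0.247 V

Stage 2 presents R3+R4 = 1650 Ω as a load on stage 1's tap.
Stage 1's lower leg becomes R2‖(R3+R4) = 1602 Ω, so V_mid = 5.07 × 1602/2992 = 2.714 V.
Stage 2 is itself unloaded: V_out = V_mid × R4/(R3+R4) = 2.714 × 150/1650 = 0.247 V.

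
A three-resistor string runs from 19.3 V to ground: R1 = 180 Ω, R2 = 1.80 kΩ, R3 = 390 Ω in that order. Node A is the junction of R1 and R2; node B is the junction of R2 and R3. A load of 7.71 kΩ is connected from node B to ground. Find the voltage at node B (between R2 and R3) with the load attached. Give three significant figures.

At node B, R3 is in parallel with the load: R3‖R_L = 371.2 Ω.
Below node A the resistance is R2 + (R3‖R_L) = 2171 Ω, so V_A = 19.3 × 2171/2351 = 17.82 V.
Then V_B = V_A × (R3‖R_L)/(R2 + R3‖R_L) = 17.82 × 371.2/2171 = 3.05 V.

V ≈ 3.05 V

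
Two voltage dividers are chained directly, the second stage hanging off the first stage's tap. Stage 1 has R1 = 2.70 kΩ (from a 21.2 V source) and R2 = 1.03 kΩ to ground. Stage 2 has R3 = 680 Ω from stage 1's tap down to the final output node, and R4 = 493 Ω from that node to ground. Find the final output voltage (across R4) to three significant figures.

V_out ≈ 1.50 V

Stage 2 presents R3+R4 = 1173 Ω as a load on stage 1's tap.
Stage 1's lower leg becomes R2‖(R3+R4) = 548.4 Ω, so V_mid = 21.2 × 548.4/3248 = 3.579 V.
Stage 2 is itself unloaded: V_out = V_mid × R4/(R3+R4) = 3.579 × 493/1173 = 1.50 V.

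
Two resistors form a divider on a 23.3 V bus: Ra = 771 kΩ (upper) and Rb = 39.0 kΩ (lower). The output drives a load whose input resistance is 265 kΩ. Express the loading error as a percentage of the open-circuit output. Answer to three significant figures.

12.3 %

Unloaded V = 23.3 × 39.0/810.0 = 1.1219 V.
Loaded: Rb‖R_L = 34.00 kΩ, giving V = 23.3 × 34.00/805.0 = 0.98401 V.
Drop = (1.1219 − 0.98401) / 1.1219 = 12.3 %.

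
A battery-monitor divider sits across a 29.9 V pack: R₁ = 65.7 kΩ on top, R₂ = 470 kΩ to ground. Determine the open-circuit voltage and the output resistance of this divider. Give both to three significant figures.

V_th = 26.2 V, R_th = 57.6 kΩ

V_th is the open-circuit tap voltage: 29.9 × 470/(65.7 + 470) = 26.2 V.
With the supply zeroed, R₁ and R₂ appear in parallel from the tap: R_th = R₁‖R₂ = (65.7 × 470)/535.7 = 57.6 kΩ.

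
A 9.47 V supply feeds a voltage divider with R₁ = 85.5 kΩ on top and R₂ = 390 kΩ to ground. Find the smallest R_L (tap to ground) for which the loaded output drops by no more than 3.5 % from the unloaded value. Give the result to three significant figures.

R_L(min) ≈ 1.93 MΩ

Output resistance R_th = R₁‖R₂ = (85.5 × 390)/475.5 = 70.13 kΩ.
The fractional drop is R_th/(R_th + R_L); requiring this ≤ 0.0350 gives R_L ≥ R_th(1/0.0350 − 1) = 70.13 × 27.57 = 1.93 MΩ.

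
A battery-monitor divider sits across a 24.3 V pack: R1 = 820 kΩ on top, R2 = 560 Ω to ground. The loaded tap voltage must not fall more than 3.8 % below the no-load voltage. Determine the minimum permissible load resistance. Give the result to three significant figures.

Output resistance R_th = R1‖R2 = (820000 × 560)/820600 = 559.6 Ω.
The fractional drop is R_th/(R_th + R_L); requiring this ≤ 0.0380 gives R_L ≥ R_th(1/0.0380 − 1) = 559.6 × 25.32 = 14.2 kΩ.

R_L(min) ≈ 14.2 kΩ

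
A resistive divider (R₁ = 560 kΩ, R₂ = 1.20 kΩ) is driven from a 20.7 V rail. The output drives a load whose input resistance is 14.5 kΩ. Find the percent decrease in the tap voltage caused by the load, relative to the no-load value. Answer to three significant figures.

The divider's output (Thévenin) resistance is R₁‖R₂ = 1.197 kΩ.
Fractional drop under load = R_th/(R_th + R_L) = 1.197 / (1.197 + 14.5) = 0.07628.
So the output falls by 7.63 %.

7.63 %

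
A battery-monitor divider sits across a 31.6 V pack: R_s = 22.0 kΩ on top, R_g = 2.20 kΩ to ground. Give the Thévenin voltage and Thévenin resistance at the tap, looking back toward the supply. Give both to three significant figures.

V_th = 2.87 V, R_th = 2.00 kΩ

V_th is the open-circuit tap voltage: 31.6 × 2.20/(22.0 + 2.20) = 2.87 V.
With the supply zeroed, R_s and R_g appear in parallel from the tap: R_th = R_s‖R_g = (22.0 × 2.20)/24.20 = 2.00 kΩ.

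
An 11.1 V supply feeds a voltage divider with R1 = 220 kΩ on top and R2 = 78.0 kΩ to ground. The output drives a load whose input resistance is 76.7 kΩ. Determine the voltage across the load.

The load sits in parallel with R2: R2‖R_L = (78.0 × 76.7) / (78.0 + 76.7) = 38.67 kΩ.
V_out = 11.1 × 38.67 / (220 + 38.67) = 11.1 × 38.67/258.7 = 1.66 V.
(Unloaded it would have been 2.91 V.)

V_out ≈ 1.66 V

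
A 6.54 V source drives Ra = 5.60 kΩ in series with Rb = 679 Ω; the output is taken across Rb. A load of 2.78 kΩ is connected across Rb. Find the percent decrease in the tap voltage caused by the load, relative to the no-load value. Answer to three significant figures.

17.9 %

The divider's output (Thévenin) resistance is Ra‖Rb = 605.6 Ω.
Fractional drop under load = R_th/(R_th + R_L) = 605.6 / (605.6 + 2780) = 0.1789.
So the output falls by 17.9 %.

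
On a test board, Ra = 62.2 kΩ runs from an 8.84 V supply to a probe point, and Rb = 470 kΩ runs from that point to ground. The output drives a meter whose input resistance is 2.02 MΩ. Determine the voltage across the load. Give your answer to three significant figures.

The load sits in parallel with Rb: Rb‖R_L = (470 × 2020) / (470 + 2020) = 381.3 kΩ.
V_out = 8.84 × 381.3 / (62.2 + 381.3) = 8.84 × 381.3/443.5 = 7.60 V.
(Unloaded it would have been 7.81 V.)

V_out ≈ 7.60 V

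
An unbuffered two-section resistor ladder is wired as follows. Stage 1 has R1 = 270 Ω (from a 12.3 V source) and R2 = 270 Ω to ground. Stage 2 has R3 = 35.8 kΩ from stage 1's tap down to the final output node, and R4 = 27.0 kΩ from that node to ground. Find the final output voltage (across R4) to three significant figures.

Stage 2 presents R3+R4 = 62800 Ω as a load on stage 1's tap.
Stage 1's lower leg becomes R2‖(R3+R4) = 268.8 Ω, so V_mid = 12.3 × 268.8/538.8 = 6.137 V.
Stage 2 is itself unloaded: V_out = V_mid × R4/(R3+R4) = 6.137 × 27000/62800 = 2.64 V.

V_out ≈ 2.64 V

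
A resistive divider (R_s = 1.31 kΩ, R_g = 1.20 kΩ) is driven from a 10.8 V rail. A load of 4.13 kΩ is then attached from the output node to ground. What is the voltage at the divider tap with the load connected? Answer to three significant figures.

The load sits in parallel with R_g: R_g‖R_L = (1.20 × 4.13) / (1.20 + 4.13) = 0.9298 kΩ.
V_out = 10.8 × 0.9298 / (1.31 + 0.9298) = 10.8 × 0.9298/2.240 = 4.48 V.
(Unloaded it would have been 5.16 V.)

V_out ≈ 4.48 V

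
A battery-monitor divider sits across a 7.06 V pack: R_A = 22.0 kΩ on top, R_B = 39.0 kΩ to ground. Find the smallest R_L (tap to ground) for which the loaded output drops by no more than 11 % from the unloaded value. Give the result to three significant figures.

Output resistance R_th = R_A‖R_B = (22.0 × 39.0)/61.00 = 14.07 kΩ.
The fractional drop is R_th/(R_th + R_L); requiring this ≤ 0.110 gives R_L ≥ R_th(1/0.110 − 1) = 14.07 × 8.091 = 114 kΩ.

R_L(min) ≈ 114 kΩ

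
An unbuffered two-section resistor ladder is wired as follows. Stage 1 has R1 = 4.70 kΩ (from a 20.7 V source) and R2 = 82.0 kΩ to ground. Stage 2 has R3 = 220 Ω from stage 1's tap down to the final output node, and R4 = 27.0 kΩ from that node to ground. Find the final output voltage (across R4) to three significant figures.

V_out ≈ 16.7 V

Stage 2 presents R3+R4 = 27220 Ω as a load on stage 1's tap.
Stage 1's lower leg becomes R2‖(R3+R4) = 20440 Ω, so V_mid = 20.7 × 20440/25140 = 16.83 V.
Stage 2 is itself unloaded: V_out = V_mid × R4/(R3+R4) = 16.83 × 27000/27220 = 16.7 V.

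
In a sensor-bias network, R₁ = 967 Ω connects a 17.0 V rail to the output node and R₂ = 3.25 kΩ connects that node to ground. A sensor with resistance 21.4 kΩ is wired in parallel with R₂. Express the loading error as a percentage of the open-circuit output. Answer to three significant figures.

The divider's output (Thévenin) resistance is R₁‖R₂ = 745.3 Ω.
Fractional drop under load = R_th/(R_th + R_L) = 745.3 / (745.3 + 21400) = 0.03365.
So the output falls by 3.37 %.

3.37 %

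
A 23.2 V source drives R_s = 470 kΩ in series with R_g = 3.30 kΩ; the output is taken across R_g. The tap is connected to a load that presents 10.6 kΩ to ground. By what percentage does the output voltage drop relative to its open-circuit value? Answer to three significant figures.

23.6 %

The divider's output (Thévenin) resistance is R_s‖R_g = 3.277 kΩ.
Fractional drop under load = R_th/(R_th + R_L) = 3.277 / (3.277 + 10.6) = 0.2361.
So the output falls by 23.6 %.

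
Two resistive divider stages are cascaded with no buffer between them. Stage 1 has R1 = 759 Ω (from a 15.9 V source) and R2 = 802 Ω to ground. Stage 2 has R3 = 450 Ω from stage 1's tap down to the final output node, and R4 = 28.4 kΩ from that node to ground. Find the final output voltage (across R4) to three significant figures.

Stage 2 presents R3+R4 = 28850 Ω as a load on stage 1's tap.
Stage 1's lower leg becomes R2‖(R3+R4) = 780.3 Ω, so V_mid = 15.9 × 780.3/1539 = 8.060 V.
Stage 2 is itself unloaded: V_out = V_mid × R4/(R3+R4) = 8.060 × 28400/28850 = 7.93 V.

V_out ≈ 7.93 V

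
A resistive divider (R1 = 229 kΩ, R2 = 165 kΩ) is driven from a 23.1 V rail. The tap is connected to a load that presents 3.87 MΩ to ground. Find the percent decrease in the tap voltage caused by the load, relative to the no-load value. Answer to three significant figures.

The divider's output (Thévenin) resistance is R1‖R2 = 95.90 kΩ.
Fractional drop under load = R_th/(R_th + R_L) = 95.90 / (95.90 + 3870) = 0.02418.
So the output falls by 2.42 %.

2.42 %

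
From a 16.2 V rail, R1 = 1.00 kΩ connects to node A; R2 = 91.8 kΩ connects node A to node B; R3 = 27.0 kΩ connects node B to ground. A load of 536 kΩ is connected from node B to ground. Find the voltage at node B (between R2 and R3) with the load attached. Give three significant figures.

V ≈ 3.51 V

At node B, R3 is in parallel with the load: R3‖R_L = 25.71 kΩ.
Below node A the resistance is R2 + (R3‖R_L) = 117.5 kΩ, so V_A = 16.2 × 117.5/118.5 = 16.06 V.
Then V_B = V_A × (R3‖R_L)/(R2 + R3‖R_L) = 16.06 × 25.71/117.5 = 3.51 V.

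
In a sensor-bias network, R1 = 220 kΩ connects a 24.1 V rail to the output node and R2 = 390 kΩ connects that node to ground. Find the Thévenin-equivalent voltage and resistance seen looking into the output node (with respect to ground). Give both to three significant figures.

V_th is the open-circuit tap voltage: 24.1 × 390/(220 + 390) = 15.4 V.
With the supply zeroed, R1 and R2 appear in parallel from the tap: R_th = R1‖R2 = (220 × 390)/610.0 = 141 kΩ.

V_th = 15.4 V, R_th = 141 kΩ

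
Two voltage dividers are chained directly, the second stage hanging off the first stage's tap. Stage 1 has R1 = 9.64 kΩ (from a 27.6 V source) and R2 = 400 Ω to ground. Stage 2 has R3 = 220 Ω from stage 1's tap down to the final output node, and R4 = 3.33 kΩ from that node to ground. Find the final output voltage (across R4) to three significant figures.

V_out ≈ 0.931 V

Stage 2 presents R3+R4 = 3550 Ω as a load on stage 1's tap.
Stage 1's lower leg becomes R2‖(R3+R4) = 359.5 Ω, so V_mid = 27.6 × 359.5/9999 = 0.9923 V.
Stage 2 is itself unloaded: V_out = V_mid × R4/(R3+R4) = 0.9923 × 3330/3550 = 0.931 V.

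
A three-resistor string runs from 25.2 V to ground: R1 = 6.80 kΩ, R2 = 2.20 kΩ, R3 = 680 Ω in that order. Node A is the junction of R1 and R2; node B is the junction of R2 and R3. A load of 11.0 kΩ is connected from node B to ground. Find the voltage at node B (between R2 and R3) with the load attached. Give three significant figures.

V ≈ 1.67 V

At node B, R3 is in parallel with the load: R3‖R_L = 640.4 Ω.
Below node A the resistance is R2 + (R3‖R_L) = 2840 Ω, so V_A = 25.2 × 2840/9640 = 7.425 V.
Then V_B = V_A × (R3‖R_L)/(R2 + R3‖R_L) = 7.425 × 640.4/2840 = 1.67 V.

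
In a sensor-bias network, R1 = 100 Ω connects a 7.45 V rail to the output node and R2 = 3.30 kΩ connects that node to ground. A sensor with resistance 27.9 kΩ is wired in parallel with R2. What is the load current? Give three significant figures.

R2‖R_L = 2951 Ω; V_out = 7.45 × 2951/3051 = 7.206 V.
I_L = V_out / R_L = 7.206 / 27.9 kΩ = 0.258 mA.

I_L ≈ 0.258 mA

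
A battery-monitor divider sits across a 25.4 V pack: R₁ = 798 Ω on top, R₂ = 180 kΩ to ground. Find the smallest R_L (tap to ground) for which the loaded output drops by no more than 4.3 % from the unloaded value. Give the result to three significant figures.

R_L(min) ≈ 17.7 kΩ

Output resistance R_th = R₁‖R₂ = (798 × 180000)/180800 = 794.5 Ω.
The fractional drop is R_th/(R_th + R_L); requiring this ≤ 0.0430 gives R_L ≥ R_th(1/0.0430 − 1) = 794.5 × 22.26 = 17.7 kΩ.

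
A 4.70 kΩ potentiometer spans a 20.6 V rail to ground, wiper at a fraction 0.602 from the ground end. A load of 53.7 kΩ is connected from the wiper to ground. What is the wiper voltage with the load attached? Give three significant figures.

V ≈ 12.1 V

The wiper splits the pot into (1−α)R = 1.871 kΩ above and αR = 2.829 kΩ below.
Lower section ‖ load = 2.688 kΩ.
V_wiper = 20.6 × 2.688/(1.871 + 2.688) = 12.1 V.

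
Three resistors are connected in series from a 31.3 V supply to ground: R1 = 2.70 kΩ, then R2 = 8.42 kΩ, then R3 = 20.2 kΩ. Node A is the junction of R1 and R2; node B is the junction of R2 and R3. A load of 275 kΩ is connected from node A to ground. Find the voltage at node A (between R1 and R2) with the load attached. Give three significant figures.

Below node A the series string R2+R3 = 28.62 kΩ sits in parallel with the 275 kΩ load: 25.92 kΩ.
V_A = 31.3 × 25.92/(2.70 + 25.92) = 28.3 V.

V ≈ 28.3 V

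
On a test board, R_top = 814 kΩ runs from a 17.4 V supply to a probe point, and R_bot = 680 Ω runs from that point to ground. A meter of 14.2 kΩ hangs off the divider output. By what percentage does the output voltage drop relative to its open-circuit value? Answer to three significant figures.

The divider's output (Thévenin) resistance is R_top‖R_bot = 679.4 Ω.
Fractional drop under load = R_th/(R_th + R_L) = 679.4 / (679.4 + 14200) = 0.04566.
So the output falls by 4.57 %.

4.57 %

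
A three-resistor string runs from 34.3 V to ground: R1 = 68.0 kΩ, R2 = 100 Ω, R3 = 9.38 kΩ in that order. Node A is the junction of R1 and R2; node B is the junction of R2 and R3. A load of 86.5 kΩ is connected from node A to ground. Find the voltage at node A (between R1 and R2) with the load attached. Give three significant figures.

V ≈ 3.83 V

Below node A the series string R2+R3 = 9480 Ω sits in parallel with the 86500 Ω load: 8544 Ω.
V_A = 34.3 × 8544/(68000 + 8544) = 3.83 V.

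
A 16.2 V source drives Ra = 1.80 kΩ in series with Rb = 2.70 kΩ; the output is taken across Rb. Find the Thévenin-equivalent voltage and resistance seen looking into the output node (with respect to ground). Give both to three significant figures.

V_th = 9.72 V, R_th = 1.08 kΩ

V_th is the open-circuit tap voltage: 16.2 × 2.70/(1.80 + 2.70) = 9.72 V.
With the supply zeroed, Ra and Rb appear in parallel from the tap: R_th = Ra‖Rb = (1.80 × 2.70)/4.500 = 1.08 kΩ.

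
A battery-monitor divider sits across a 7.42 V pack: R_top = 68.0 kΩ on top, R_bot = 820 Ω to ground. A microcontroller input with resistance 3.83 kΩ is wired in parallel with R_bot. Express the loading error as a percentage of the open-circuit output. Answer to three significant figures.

17.5 %

Unloaded V = 7.42 × 820/68820 = 0.08841 V.
Loaded: R_bot‖R_L = 675.4 Ω, giving V = 7.42 × 675.4/68680 = 0.07297 V.
Drop = (0.08841 − 0.07297) / 0.08841 = 17.5 %.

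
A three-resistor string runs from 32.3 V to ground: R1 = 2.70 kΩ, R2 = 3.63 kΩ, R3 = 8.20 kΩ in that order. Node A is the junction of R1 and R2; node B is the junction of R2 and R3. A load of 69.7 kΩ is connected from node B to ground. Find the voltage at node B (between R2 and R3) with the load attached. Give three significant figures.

V ≈ 17.3 V

At node B, R3 is in parallel with the load: R3‖R_L = 7.337 kΩ.
Below node A the resistance is R2 + (R3‖R_L) = 10.97 kΩ, so V_A = 32.3 × 10.97/13.67 = 25.92 V.
Then V_B = V_A × (R3‖R_L)/(R2 + R3‖R_L) = 25.92 × 7.337/10.97 = 17.3 V.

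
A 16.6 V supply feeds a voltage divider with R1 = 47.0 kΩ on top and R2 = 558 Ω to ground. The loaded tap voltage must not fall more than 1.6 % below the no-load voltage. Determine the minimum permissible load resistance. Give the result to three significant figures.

R_L(min) ≈ 33.9 kΩ

Output resistance R_th = R1‖R2 = (47000 × 558)/47560 = 551.5 Ω.
The fractional drop is R_th/(R_th + R_L); requiring this ≤ 0.0160 gives R_L ≥ R_th(1/0.0160 − 1) = 551.5 × 61.50 = 33.9 kΩ.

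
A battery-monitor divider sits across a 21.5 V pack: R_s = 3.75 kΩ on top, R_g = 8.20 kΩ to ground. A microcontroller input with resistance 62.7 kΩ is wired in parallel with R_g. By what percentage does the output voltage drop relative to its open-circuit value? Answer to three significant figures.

3.94 %

The divider's output (Thévenin) resistance is R_s‖R_g = 2.573 kΩ.
Fractional drop under load = R_th/(R_th + R_L) = 2.573 / (2.573 + 62.7) = 0.03942.
So the output falls by 3.94 %.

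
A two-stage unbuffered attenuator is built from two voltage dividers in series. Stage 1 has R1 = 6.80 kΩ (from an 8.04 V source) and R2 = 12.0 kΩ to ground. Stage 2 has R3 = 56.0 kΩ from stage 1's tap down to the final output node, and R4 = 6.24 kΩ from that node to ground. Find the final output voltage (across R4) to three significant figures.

V_out ≈ 0.481 V

Stage 2 presents R3+R4 = 62.24 kΩ as a load on stage 1's tap.
Stage 1's lower leg becomes R2‖(R3+R4) = 10.06 kΩ, so V_mid = 8.04 × 10.06/16.86 = 4.797 V.
Stage 2 is itself unloaded: V_out = V_mid × R4/(R3+R4) = 4.797 × 6.24/62.24 = 0.481 V.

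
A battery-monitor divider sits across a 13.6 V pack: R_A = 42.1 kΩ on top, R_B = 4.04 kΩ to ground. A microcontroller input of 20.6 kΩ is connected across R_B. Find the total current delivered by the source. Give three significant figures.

R_B‖R_L = 3.378 kΩ, so the source sees R_A + R_B‖R_L = 45.48 kΩ.
I = 13.6 V / 45.48 kΩ = 0.299 mA.

I ≈ 0.299 mA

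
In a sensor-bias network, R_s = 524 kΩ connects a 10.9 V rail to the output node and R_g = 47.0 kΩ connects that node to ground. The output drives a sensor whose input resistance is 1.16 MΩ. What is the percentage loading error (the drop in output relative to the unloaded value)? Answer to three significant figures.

The divider's output (Thévenin) resistance is R_s‖R_g = 43.13 kΩ.
Fractional drop under load = R_th/(R_th + R_L) = 43.13 / (43.13 + 1160) = 0.03585.
So the output falls by 3.58 %.

3.58 %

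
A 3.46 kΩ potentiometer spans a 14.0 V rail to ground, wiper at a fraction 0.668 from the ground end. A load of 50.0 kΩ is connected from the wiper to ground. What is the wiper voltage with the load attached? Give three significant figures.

V ≈ 9.21 V

The wiper splits the pot into (1−α)R = 1.149 kΩ above and αR = 2.311 kΩ below.
Lower section ‖ load = 2.209 kΩ.
V_wiper = 14.0 × 2.209/(1.149 + 2.209) = 9.21 V.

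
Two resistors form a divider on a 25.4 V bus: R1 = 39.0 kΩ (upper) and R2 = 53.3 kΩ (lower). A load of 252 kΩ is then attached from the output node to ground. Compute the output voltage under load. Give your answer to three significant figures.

The load sits in parallel with R2: R2‖R_L = (53.3 × 252) / (53.3 + 252) = 43.99 kΩ.
V_out = 25.4 × 43.99 / (39.0 + 43.99) = 25.4 × 43.99/82.99 = 13.5 V.

V_out ≈ 13.5 V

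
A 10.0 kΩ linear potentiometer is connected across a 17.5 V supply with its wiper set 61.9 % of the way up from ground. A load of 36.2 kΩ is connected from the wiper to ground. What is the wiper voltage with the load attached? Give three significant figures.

The wiper splits the pot into (1−α)R = 3.810 kΩ above and αR = 6.190 kΩ below.
Lower section ‖ load = 5.286 kΩ.
V_wiper = 17.5 × 5.286/(3.810 + 5.286) = 10.2 V.

V ≈ 10.2 V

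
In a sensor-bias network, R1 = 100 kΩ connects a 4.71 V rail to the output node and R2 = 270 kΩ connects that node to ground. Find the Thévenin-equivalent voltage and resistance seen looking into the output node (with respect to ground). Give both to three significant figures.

V_th is the open-circuit tap voltage: 4.71 × 270/(100 + 270) = 3.44 V.
With the supply zeroed, R1 and R2 appear in parallel from the tap: R_th = R1‖R2 = (100 × 270)/370.0 = 73.0 kΩ.

V_th = 3.44 V, R_th = 73.0 kΩ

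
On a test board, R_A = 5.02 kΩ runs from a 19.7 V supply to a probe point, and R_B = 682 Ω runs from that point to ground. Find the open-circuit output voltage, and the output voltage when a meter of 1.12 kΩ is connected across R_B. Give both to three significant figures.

Open-circuit: V = 19.7 × 682/(5020 + 682) = 2.36 V.
With the load, R_B becomes R_B‖R_L = 423.9 Ω, so V = 19.7 × 423.9/5444 = 1.53 V.

Unloaded: 2.36 V; loaded: 1.53 V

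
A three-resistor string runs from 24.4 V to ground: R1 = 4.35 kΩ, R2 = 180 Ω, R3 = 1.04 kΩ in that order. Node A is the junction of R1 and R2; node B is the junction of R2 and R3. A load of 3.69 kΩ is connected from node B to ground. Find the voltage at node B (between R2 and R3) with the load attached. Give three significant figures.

V ≈ 3.71 V

At node B, R3 is in parallel with the load: R3‖R_L = 811.3 Ω.
Below node A the resistance is R2 + (R3‖R_L) = 991.3 Ω, so V_A = 24.4 × 991.3/5341 = 4.529 V.
Then V_B = V_A × (R3‖R_L)/(R2 + R3‖R_L) = 4.529 × 811.3/991.3 = 3.71 V.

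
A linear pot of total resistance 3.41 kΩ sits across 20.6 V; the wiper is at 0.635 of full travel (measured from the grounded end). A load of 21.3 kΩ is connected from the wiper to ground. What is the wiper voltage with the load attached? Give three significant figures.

The wiper splits the pot into (1−α)R = 1.245 kΩ above and αR = 2.165 kΩ below.
Lower section ‖ load = 1.966 kΩ.
V_wiper = 20.6 × 1.966/(1.245 + 1.966) = 12.6 V.

V ≈ 12.6 V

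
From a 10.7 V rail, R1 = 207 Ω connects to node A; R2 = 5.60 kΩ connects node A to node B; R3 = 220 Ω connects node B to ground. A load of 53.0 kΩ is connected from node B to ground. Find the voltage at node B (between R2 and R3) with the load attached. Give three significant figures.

V ≈ 0.389 V

At node B, R3 is in parallel with the load: R3‖R_L = 219.1 Ω.
Below node A the resistance is R2 + (R3‖R_L) = 5819 Ω, so V_A = 10.7 × 5819/6026 = 10.33 V.
Then V_B = V_A × (R3‖R_L)/(R2 + R3‖R_L) = 10.33 × 219.1/5819 = 0.389 V.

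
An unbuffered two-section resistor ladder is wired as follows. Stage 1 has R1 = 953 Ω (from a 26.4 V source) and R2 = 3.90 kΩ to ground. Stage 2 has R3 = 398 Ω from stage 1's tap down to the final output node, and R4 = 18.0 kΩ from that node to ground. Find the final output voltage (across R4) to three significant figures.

Stage 2 presents R3+R4 = 18400 Ω as a load on stage 1's tap.
Stage 1's lower leg becomes R2‖(R3+R4) = 3218 Ω, so V_mid = 26.4 × 3218/4171 = 20.37 V.
Stage 2 is itself unloaded: V_out = V_mid × R4/(R3+R4) = 20.37 × 18000/18400 = 19.9 V.

V_out ≈ 19.9 V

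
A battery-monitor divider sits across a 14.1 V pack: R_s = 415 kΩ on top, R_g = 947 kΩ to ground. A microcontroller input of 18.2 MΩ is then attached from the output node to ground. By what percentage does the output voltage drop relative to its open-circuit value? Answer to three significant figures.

1.56 %

The divider's output (Thévenin) resistance is R_s‖R_g = 288.5 kΩ.
Fractional drop under load = R_th/(R_th + R_L) = 288.5 / (288.5 + 18200) = 0.01561.
So the output falls by 1.56 %.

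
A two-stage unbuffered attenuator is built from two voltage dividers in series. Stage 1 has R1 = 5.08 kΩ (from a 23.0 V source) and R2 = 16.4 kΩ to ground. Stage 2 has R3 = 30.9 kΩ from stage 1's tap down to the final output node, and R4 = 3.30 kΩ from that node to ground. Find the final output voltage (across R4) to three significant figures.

V_out ≈ 1.52 V

Stage 2 presents R3+R4 = 34.20 kΩ as a load on stage 1's tap.
Stage 1's lower leg becomes R2‖(R3+R4) = 11.08 kΩ, so V_mid = 23.0 × 11.08/16.16 = 15.77 V.
Stage 2 is itself unloaded: V_out = V_mid × R4/(R3+R4) = 15.77 × 3.30/34.20 = 1.52 V.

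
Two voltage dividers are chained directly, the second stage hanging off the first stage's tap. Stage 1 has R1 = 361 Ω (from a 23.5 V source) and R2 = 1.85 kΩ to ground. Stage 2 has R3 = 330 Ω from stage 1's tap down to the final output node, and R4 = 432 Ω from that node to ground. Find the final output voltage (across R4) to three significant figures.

V_out ≈ 7.98 V

Stage 2 presents R3+R4 = 762.0 Ω as a load on stage 1's tap.
Stage 1's lower leg becomes R2‖(R3+R4) = 539.7 Ω, so V_mid = 23.5 × 539.7/900.7 = 14.08 V.
Stage 2 is itself unloaded: V_out = V_mid × R4/(R3+R4) = 14.08 × 432/762.0 = 7.98 V.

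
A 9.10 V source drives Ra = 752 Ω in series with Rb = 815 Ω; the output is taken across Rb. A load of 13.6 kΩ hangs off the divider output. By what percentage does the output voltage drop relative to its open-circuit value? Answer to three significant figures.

The divider's output (Thévenin) resistance is Ra‖Rb = 391.1 Ω.
Fractional drop under load = R_th/(R_th + R_L) = 391.1 / (391.1 + 13600) = 0.02795.
So the output falls by 2.80 %.

2.80 %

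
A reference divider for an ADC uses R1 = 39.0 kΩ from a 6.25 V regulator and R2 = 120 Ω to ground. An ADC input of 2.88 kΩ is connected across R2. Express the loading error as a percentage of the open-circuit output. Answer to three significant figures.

3.99 %

The divider's output (Thévenin) resistance is R1‖R2 = 119.6 Ω.
Fractional drop under load = R_th/(R_th + R_L) = 119.6 / (119.6 + 2880) = 0.03988.
So the output falls by 3.99 %.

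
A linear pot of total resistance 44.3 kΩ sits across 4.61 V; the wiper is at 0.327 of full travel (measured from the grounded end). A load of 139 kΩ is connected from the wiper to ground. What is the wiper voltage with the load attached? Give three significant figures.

The wiper splits the pot into (1−α)R = 29.81 kΩ above and αR = 14.49 kΩ below.
Lower section ‖ load = 13.12 kΩ.
V_wiper = 4.61 × 13.12/(29.81 + 13.12) = 1.41 V.

V ≈ 1.41 V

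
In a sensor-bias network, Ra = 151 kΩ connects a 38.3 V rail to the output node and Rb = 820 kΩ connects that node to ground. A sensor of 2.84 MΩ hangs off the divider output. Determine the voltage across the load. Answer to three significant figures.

The load sits in parallel with Rb: Rb‖R_L = (820 × 2840) / (820 + 2840) = 636.3 kΩ.
V_out = 38.3 × 636.3 / (151 + 636.3) = 38.3 × 636.3/787.3 = 31.0 V.
(Unloaded it would have been 32.3 V.)

V_out ≈ 31.0 V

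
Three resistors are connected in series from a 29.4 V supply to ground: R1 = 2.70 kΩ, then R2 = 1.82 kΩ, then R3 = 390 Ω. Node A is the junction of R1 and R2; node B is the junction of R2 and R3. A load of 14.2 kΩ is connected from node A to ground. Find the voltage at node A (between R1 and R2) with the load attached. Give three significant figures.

Below node A the series string R2+R3 = 2210 Ω sits in parallel with the 14200 Ω load: 1912 Ω.
V_A = 29.4 × 1912/(2700 + 1912) = 12.2 V.

V ≈ 12.2 V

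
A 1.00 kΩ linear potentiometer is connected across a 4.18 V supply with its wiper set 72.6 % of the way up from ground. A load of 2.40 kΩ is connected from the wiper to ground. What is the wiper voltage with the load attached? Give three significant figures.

The wiper splits the pot into (1−α)R = 274.0 Ω above and αR = 726.0 Ω below.
Lower section ‖ load = 557.4 Ω.
V_wiper = 4.18 × 557.4/(274.0 + 557.4) = 2.80 V.

V ≈ 2.80 V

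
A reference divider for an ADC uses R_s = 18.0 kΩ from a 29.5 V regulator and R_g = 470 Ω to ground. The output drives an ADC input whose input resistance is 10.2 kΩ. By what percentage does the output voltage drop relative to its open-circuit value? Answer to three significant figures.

The divider's output (Thévenin) resistance is R_s‖R_g = 458.0 Ω.
Fractional drop under load = R_th/(R_th + R_L) = 458.0 / (458.0 + 10200) = 0.04298.
So the output falls by 4.30 %.

4.30 %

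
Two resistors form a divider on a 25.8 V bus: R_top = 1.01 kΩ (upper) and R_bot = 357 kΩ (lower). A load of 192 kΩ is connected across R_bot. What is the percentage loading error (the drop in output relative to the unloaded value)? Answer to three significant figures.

The divider's output (Thévenin) resistance is R_top‖R_bot = 1.007 kΩ.
Fractional drop under load = R_th/(R_th + R_L) = 1.007 / (1.007 + 192) = 0.005218.
So the output falls by 0.522 %.

0.522 %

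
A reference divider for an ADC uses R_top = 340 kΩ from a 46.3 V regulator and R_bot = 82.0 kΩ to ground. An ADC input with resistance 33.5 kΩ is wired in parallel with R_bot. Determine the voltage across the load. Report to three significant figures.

V_out ≈ 3.03 V

The load sits in parallel with R_bot: R_bot‖R_L = (82.0 × 33.5) / (82.0 + 33.5) = 23.78 kΩ.
V_out = 46.3 × 23.78 / (340 + 23.78) = 46.3 × 23.78/363.8 = 3.03 V.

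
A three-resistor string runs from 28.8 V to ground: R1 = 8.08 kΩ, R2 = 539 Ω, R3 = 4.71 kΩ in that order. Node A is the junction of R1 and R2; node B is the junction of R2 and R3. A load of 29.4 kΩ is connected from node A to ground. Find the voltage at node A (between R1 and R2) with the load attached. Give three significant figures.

Below node A the series string R2+R3 = 5249 Ω sits in parallel with the 29400 Ω load: 4454 Ω.
V_A = 28.8 × 4454/(8080 + 4454) = 10.2 V.

V ≈ 10.2 V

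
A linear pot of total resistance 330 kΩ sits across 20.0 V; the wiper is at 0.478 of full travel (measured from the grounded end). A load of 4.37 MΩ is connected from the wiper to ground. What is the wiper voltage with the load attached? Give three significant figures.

V ≈ 9.38 V

The wiper splits the pot into (1−α)R = 172.3 kΩ above and αR = 157.7 kΩ below.
Lower section ‖ load = 152.2 kΩ.
V_wiper = 20.0 × 152.2/(172.3 + 152.2) = 9.38 V.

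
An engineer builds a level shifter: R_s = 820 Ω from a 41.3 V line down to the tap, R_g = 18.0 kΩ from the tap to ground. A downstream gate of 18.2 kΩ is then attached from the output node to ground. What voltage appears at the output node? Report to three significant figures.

The load sits in parallel with R_g: R_g‖R_L = (18000 × 18200) / (18000 + 18200) = 9050 Ω.
V_out = 41.3 × 9050 / (820 + 9050) = 41.3 × 9050/9870 = 37.9 V.
(Unloaded it would have been 39.5 V.)

V_out ≈ 37.9 V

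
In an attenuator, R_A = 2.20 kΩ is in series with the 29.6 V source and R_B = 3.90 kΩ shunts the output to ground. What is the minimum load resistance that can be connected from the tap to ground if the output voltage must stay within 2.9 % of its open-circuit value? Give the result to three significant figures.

R_L(min) ≈ 47.1 kΩ

Output resistance R_th = R_A‖R_B = (2.20 × 3.90)/6.100 = 1.407 kΩ.
The fractional drop is R_th/(R_th + R_L); requiring this ≤ 0.0290 gives R_L ≥ R_th(1/0.0290 − 1) = 1.407 × 33.48 = 47.1 kΩ.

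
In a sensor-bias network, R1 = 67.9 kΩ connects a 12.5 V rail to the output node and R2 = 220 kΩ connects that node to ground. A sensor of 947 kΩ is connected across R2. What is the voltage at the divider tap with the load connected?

V_out ≈ 9.06 V

The load sits in parallel with R2: R2‖R_L = (220 × 947) / (220 + 947) = 178.5 kΩ.
V_out = 12.5 × 178.5 / (67.9 + 178.5) = 12.5 × 178.5/246.4 = 9.06 V.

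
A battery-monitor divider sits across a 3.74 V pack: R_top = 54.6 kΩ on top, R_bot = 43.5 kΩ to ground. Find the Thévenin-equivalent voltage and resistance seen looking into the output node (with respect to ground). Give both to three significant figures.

V_th = 1.66 V, R_th = 24.2 kΩ

V_th is the open-circuit tap voltage: 3.74 × 43.5/(54.6 + 43.5) = 1.66 V.
With the supply zeroed, R_top and R_bot appear in parallel from the tap: R_th = R_top‖R_bot = (54.6 × 43.5)/98.10 = 24.2 kΩ.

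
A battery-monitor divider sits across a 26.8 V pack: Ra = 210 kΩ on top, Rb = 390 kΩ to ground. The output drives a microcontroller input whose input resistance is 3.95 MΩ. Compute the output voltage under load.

V_out ≈ 16.8 V

The load sits in parallel with Rb: Rb‖R_L = (390 × 3950) / (390 + 3950) = 355.0 kΩ.
V_out = 26.8 × 355.0 / (210 + 355.0) = 26.8 × 355.0/565.0 = 16.8 V.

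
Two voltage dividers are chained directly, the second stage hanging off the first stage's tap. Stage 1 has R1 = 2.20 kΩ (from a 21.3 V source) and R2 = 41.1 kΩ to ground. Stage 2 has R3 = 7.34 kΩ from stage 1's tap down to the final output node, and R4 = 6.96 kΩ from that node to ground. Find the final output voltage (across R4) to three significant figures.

Stage 2 presents R3+R4 = 14.30 kΩ as a load on stage 1's tap.
Stage 1's lower leg becomes R2‖(R3+R4) = 10.61 kΩ, so V_mid = 21.3 × 10.61/12.81 = 17.64 V.
Stage 2 is itself unloaded: V_out = V_mid × R4/(R3+R4) = 17.64 × 6.96/14.30 = 8.59 V.

V_out ≈ 8.59 V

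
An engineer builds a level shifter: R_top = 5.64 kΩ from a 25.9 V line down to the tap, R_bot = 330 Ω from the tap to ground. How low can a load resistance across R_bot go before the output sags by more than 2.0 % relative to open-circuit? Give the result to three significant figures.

Output resistance R_th = R_top‖R_bot = (5640 × 330)/5970 = 311.8 Ω.
The fractional drop is R_th/(R_th + R_L); requiring this ≤ 0.0200 gives R_L ≥ R_th(1/0.0200 − 1) = 311.8 × 49.00 = 15.3 kΩ.

R_L(min) ≈ 15.3 kΩ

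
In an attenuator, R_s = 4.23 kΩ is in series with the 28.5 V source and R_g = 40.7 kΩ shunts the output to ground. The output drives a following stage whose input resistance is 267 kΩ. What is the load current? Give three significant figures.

R_g‖R_L = 35.32 kΩ; V_out = 28.5 × 35.32/39.55 = 25.45 V.
I_L = V_out / R_L = 25.45 / 267 kΩ = 0.0953 mA.

I_L ≈ 0.0953 mA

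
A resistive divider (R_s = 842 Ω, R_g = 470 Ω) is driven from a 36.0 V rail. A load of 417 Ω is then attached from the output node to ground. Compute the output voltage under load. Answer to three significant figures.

The load sits in parallel with R_g: R_g‖R_L = (470 × 417) / (470 + 417) = 221.0 Ω.
V_out = 36.0 × 221.0 / (842 + 221.0) = 36.0 × 221.0/1063 = 7.48 V.
(Unloaded it would have been 12.9 V.)

V_out ≈ 7.48 V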